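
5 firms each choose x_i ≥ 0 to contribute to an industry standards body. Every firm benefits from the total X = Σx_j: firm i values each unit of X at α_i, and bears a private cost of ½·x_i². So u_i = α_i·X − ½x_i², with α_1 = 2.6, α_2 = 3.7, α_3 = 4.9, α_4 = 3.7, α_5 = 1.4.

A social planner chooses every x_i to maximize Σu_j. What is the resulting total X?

81.5

Planner FOC: ∂(Σu_j)/∂x_i = (Σα_j) − x_i = 0, so x_i^SO = Σα_j = 16.3 for every i; X^SO = 81.5.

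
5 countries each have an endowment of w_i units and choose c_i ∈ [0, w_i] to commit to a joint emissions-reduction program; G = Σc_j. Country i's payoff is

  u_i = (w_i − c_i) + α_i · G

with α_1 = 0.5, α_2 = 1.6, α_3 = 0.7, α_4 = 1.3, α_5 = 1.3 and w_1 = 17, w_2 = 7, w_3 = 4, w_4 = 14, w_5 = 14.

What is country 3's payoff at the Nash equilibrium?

∂u_i/∂c_i = α_i − 1, so country i contributes w_i if α_i > 1, else 0.
α_i > 1 for i ∈ {2, 4, 5}; NE contributions (0, 7, 0, 14, 14), G = 35.
u_3 = (4 − 0) + 0.7·35 = 28.5.

28.5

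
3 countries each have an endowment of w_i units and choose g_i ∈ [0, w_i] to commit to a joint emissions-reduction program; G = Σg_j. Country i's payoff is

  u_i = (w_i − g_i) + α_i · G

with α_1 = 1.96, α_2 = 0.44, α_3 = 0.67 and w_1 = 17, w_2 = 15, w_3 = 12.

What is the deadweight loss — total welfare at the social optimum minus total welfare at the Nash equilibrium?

55.89

∂u_i/∂g_i = α_i − 1, so country i contributes w_i if α_i > 1, else 0.
α_i > 1 for i ∈ {1}; NE contributions (17, 0, 0), G = 17.
W^NE = Σw_i − G^NE + (Σα_i)·G^NE = 44 + 2.07·17 = 79.19.
Planner: ∂(Σu_j)/∂g_i = Σα_j − 1 = 2.07 > 0, so everyone contributes w_i; G^SO = 44, W^SO = 44 + 2.07·44 = 135.08.
Deadweight loss = 55.89.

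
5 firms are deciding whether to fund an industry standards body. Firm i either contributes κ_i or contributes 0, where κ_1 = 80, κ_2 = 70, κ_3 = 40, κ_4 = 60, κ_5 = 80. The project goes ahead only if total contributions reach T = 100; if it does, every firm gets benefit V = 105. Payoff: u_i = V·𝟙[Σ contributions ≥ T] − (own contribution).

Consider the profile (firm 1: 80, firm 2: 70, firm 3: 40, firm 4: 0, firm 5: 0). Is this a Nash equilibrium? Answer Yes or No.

No

Total = 190 ≥ 100: provided.
Firm 1 (pledges 80, payoff 25): dropping to 0 → total 110, payoff 105. Profitable deviation.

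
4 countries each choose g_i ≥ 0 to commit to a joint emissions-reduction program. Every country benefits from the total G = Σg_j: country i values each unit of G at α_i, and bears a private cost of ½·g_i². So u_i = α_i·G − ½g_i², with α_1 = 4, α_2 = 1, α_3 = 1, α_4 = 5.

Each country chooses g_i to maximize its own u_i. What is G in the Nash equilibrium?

11

Country i's FOC: ∂u_i/∂g_i = α_i − g_i = 0, so g_i* = α_i.
NE contributions = (4, 1, 1, 5); G = 11.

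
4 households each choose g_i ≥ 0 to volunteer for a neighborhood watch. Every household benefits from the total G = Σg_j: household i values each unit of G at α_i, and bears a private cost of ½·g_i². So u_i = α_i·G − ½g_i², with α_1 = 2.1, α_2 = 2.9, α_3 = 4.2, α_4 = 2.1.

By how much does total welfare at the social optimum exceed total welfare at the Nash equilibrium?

145.125

Household i's FOC: ∂u_i/∂g_i = α_i − g_i = 0, so g_i* = α_i.
NE contributions = (2.1, 2.9, 4.2, 2.1); G = 11.3.
W^NE = (Σα)·G − ½Σα_i² = 11.3² − ½·34.87 = 110.255.
Planner sets g_i = Σα_j = 11.3 for every i, so G^SO = 4·11.3 = 45.2.
W^SO = (Σα)·G^SO − ½·4·(Σα)² = (4/2)·11.3² = 255.38.
Deadweight loss = W^SO − W^NE = 145.125.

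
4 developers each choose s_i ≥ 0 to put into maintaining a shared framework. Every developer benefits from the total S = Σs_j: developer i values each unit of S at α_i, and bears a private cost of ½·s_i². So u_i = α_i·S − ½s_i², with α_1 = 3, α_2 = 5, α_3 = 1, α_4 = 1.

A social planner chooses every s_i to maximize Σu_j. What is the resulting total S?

Planner FOC: ∂(Σu_j)/∂s_i = (Σα_j) − s_i = 0, so s_i^SO = Σα_j = 10 for every i; S^SO = 40.

40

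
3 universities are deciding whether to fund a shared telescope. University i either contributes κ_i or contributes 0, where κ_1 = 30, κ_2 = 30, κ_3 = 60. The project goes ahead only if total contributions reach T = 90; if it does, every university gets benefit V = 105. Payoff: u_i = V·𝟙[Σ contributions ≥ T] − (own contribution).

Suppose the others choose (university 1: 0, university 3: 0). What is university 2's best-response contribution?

0

Others' total = 0. Even contributing 30 gives 30 < 90: no benefit either way.
Best response: 0.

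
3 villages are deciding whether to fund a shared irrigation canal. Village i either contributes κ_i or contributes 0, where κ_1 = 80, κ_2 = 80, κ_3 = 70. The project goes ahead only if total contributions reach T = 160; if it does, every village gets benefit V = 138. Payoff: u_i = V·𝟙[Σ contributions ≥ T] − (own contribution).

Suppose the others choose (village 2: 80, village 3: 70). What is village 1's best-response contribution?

80

Others' total = 150. Contributing 80 brings total to 230 ≥ 160: gain V − κ_1 = 58.
Best response: 80.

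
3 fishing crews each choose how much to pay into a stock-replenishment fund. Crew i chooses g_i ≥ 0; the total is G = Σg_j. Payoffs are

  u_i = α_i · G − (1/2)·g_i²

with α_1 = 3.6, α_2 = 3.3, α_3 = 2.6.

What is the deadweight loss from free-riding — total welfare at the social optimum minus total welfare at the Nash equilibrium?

60.43

Crew i's FOC: ∂u_i/∂g_i = α_i − g_i = 0, so g_i* = α_i.
NE contributions = (3.6, 3.3, 2.6); G = 9.5.
W^NE = (Σα)·G − ½Σα_i² = 9.5² − ½·30.61 = 74.945.
Planner sets g_i = Σα_j = 9.5 for every i, so G^SO = 3·9.5 = 28.5.
W^SO = (Σα)·G^SO − ½·3·(Σα)² = (3/2)·9.5² = 135.375.
Deadweight loss = W^SO − W^NE = 60.43.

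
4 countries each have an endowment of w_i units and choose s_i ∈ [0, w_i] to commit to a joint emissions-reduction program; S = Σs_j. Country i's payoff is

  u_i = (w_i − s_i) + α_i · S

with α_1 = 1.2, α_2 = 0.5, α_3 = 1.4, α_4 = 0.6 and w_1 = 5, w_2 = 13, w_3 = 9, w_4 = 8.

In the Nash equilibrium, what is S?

∂u_i/∂s_i = α_i − 1, so country i contributes w_i if α_i > 1, else 0.
α_i > 1 for i ∈ {1, 3}; NE contributions (5, 0, 9, 0), S = 14.

14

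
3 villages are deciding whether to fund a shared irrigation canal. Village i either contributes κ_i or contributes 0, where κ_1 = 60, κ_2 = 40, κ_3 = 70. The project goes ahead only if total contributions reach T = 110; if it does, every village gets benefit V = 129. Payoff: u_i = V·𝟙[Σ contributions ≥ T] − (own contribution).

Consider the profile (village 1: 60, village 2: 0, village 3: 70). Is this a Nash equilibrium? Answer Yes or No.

Yes

Total = 130 ≥ 110: provided.
Village 1 (pledges 60, payoff 69): dropping to 0 → total 70, payoff 0. No gain.
Village 2 (pledges 0, payoff 129): pledging 40 → total 170, payoff 89. No gain.
Village 3 (pledges 70, payoff 59): dropping to 0 → total 60, payoff 0. No gain.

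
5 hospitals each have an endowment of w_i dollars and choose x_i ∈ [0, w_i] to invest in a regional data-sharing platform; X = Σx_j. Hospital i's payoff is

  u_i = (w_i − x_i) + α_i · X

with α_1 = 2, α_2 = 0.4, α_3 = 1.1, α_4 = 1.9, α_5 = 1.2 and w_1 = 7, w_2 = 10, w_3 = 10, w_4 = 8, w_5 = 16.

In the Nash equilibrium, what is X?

41

∂u_i/∂x_i = α_i − 1, so hospital i contributes w_i if α_i > 1, else 0.
α_i > 1 for i ∈ {1, 3, 4, 5}; NE contributions (7, 0, 10, 8, 16), X = 41.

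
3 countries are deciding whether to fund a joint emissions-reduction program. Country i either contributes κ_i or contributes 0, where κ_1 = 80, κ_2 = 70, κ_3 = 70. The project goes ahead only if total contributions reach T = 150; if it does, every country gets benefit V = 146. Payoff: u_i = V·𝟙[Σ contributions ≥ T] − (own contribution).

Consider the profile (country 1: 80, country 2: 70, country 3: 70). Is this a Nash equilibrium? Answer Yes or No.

Total = 220 ≥ 150: provided.
Country 1 (pledges 80, payoff 66): dropping to 0 → total 140, payoff 0. No gain.
Country 2 (pledges 70, payoff 76): dropping to 0 → total 150, payoff 146. Profitable deviation.

No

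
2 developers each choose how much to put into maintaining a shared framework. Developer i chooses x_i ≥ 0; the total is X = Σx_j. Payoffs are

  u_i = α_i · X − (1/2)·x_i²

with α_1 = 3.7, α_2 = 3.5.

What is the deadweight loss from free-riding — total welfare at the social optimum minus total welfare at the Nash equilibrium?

Developer i's FOC: ∂u_i/∂x_i = α_i − x_i = 0, so x_i* = α_i.
NE contributions = (3.7, 3.5); X = 7.2.
W^NE = (Σα)·X − ½Σα_i² = 7.2² − ½·25.94 = 38.87.
Planner sets x_i = Σα_j = 7.2 for every i, so X^SO = 2·7.2 = 14.4.
W^SO = (Σα)·X^SO − ½·2·(Σα)² = (2/2)·7.2² = 51.84.
Deadweight loss = W^SO − W^NE = 12.97.

12.97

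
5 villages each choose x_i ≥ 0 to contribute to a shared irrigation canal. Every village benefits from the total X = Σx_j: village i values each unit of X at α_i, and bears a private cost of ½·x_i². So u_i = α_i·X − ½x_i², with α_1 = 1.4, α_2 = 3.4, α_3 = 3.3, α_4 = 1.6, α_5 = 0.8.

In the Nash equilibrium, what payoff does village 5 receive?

8.08

Village i's FOC: ∂u_i/∂x_i = α_i − x_i = 0, so x_i* = α_i.
NE contributions = (1.4, 3.4, 3.3, 1.6, 0.8); X = 10.5.
u_5 = α_5·X − ½·(x_5)² = 0.8·10.5 − ½·0.8² = 8.08.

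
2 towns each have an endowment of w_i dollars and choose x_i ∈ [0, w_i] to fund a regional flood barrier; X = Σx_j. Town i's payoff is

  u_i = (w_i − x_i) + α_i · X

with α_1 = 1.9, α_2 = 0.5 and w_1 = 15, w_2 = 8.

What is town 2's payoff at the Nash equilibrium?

15.5

∂u_i/∂x_i = α_i − 1, so town i contributes w_i if α_i > 1, else 0.
α_i > 1 for i ∈ {1}; NE contributions (15, 0), X = 15.
u_2 = (8 − 0) + 0.5·15 = 15.5.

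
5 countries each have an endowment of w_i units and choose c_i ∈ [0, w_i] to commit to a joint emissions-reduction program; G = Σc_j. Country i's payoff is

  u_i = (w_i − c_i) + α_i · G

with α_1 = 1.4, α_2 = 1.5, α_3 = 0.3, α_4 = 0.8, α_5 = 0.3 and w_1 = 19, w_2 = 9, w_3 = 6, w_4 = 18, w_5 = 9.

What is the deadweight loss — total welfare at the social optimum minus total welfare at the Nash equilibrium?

108.9

∂u_i/∂c_i = α_i − 1, so country i contributes w_i if α_i > 1, else 0.
α_i > 1 for i ∈ {1, 2}; NE contributions (19, 9, 0, 0, 0), G = 28.
W^NE = Σw_i − G^NE + (Σα_i)·G^NE = 61 + 3.3·28 = 153.4.
Planner: ∂(Σu_j)/∂c_i = Σα_j − 1 = 3.3 > 0, so everyone contributes w_i; G^SO = 61, W^SO = 61 + 3.3·61 = 262.3.
Deadweight loss = 108.9.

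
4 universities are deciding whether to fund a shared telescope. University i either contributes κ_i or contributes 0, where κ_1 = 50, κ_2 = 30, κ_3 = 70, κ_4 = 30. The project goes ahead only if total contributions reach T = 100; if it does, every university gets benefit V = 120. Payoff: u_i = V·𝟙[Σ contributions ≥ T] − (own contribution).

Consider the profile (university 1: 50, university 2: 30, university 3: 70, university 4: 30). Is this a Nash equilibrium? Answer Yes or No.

No

Total = 180 ≥ 100: provided.
University 1 (pledges 50, payoff 70): dropping to 0 → total 130, payoff 120. Profitable deviation.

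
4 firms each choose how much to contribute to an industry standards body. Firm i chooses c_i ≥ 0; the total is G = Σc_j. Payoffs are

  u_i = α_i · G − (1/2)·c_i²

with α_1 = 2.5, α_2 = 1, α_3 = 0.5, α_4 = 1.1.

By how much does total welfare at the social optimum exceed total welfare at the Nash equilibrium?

Firm i's FOC: ∂u_i/∂c_i = α_i − c_i = 0, so c_i* = α_i.
NE contributions = (2.5, 1, 0.5, 1.1); G = 5.1.
W^NE = (Σα)·G − ½Σα_i² = 5.1² − ½·8.71 = 21.655.
Planner sets c_i = Σα_j = 5.1 for every i, so G^SO = 4·5.1 = 20.4.
W^SO = (Σα)·G^SO − ½·4·(Σα)² = (4/2)·5.1² = 52.02.
Deadweight loss = W^SO − W^NE = 30.365.

30.365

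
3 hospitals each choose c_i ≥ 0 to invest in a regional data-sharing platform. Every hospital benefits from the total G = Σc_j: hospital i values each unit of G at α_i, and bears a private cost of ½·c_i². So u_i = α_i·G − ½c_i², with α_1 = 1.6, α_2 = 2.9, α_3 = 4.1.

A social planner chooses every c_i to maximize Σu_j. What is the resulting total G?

25.8

Planner FOC: ∂(Σu_j)/∂c_i = (Σα_j) − c_i = 0, so c_i^SO = Σα_j = 8.6 for every i; G^SO = 25.8.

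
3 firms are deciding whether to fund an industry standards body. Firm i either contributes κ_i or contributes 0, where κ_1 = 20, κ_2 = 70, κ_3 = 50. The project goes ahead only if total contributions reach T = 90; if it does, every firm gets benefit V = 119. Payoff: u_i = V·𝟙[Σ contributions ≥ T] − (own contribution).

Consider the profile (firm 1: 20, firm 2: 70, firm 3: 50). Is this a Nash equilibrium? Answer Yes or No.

No

Total = 140 ≥ 90: provided.
Firm 1 (pledges 20, payoff 99): dropping to 0 → total 120, payoff 119. Profitable deviation.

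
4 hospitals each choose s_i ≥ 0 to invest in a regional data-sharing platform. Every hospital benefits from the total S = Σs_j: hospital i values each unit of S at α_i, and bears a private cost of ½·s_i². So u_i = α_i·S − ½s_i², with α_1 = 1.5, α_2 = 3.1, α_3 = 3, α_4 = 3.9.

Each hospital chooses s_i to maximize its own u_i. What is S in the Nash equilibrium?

11.5

Hospital i's FOC: ∂u_i/∂s_i = α_i − s_i = 0, so s_i* = α_i.
NE contributions = (1.5, 3.1, 3, 3.9); S = 11.5.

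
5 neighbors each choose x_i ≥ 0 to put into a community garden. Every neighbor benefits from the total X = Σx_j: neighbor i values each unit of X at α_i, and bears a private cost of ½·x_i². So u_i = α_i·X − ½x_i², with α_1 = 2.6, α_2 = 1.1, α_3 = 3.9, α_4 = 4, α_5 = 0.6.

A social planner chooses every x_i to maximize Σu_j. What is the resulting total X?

Planner FOC: ∂(Σu_j)/∂x_i = (Σα_j) − x_i = 0, so x_i^SO = Σα_j = 12.2 for every i; X^SO = 61.

61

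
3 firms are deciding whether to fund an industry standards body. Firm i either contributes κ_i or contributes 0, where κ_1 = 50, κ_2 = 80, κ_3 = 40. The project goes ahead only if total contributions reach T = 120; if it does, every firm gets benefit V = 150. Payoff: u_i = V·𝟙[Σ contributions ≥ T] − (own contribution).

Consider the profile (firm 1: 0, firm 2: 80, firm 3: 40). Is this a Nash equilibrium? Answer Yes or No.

Total = 120 ≥ 120: provided.
Firm 1 (pledges 0, payoff 150): pledging 50 → total 170, payoff 100. No gain.
Firm 2 (pledges 80, payoff 70): dropping to 0 → total 40, payoff 0. No gain.
Firm 3 (pledges 40, payoff 110): dropping to 0 → total 80, payoff 0. No gain.

Yes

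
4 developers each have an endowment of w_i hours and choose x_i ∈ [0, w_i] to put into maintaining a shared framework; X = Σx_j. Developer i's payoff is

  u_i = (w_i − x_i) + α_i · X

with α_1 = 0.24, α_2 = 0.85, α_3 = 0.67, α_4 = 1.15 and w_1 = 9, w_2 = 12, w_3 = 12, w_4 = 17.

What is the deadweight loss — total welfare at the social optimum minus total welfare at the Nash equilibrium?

∂u_i/∂x_i = α_i − 1, so developer i contributes w_i if α_i > 1, else 0.
α_i > 1 for i ∈ {4}; NE contributions (0, 0, 0, 17), X = 17.
W^NE = Σw_i − X^NE + (Σα_i)·X^NE = 50 + 1.91·17 = 82.47.
Planner: ∂(Σu_j)/∂x_i = Σα_j − 1 = 1.91 > 0, so everyone contributes w_i; X^SO = 50, W^SO = 50 + 1.91·50 = 145.5.
Deadweight loss = 63.03.

63.03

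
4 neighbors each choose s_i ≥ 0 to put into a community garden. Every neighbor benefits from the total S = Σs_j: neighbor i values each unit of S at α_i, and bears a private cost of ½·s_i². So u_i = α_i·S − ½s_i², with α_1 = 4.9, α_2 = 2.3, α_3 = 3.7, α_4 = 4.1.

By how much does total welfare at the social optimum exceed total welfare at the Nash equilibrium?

254.9

Neighbor i's FOC: ∂u_i/∂s_i = α_i − s_i = 0, so s_i* = α_i.
NE contributions = (4.9, 2.3, 3.7, 4.1); S = 15.
W^NE = (Σα)·S − ½Σα_i² = 15² − ½·59.8 = 195.1.
Planner sets s_i = Σα_j = 15 for every i, so S^SO = 4·15 = 60.
W^SO = (Σα)·S^SO − ½·4·(Σα)² = (4/2)·15² = 450.
Deadweight loss = W^SO − W^NE = 254.9.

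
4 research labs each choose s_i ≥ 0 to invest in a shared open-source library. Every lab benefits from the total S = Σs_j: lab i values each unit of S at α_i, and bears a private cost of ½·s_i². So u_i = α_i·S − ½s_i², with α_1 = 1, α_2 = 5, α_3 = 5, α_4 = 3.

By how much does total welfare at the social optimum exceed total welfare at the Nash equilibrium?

Lab i's FOC: ∂u_i/∂s_i = α_i − s_i = 0, so s_i* = α_i.
NE contributions = (1, 5, 5, 3); S = 14.
W^NE = (Σα)·S − ½Σα_i² = 14² − ½·60 = 166.
Planner sets s_i = Σα_j = 14 for every i, so S^SO = 4·14 = 56.
W^SO = (Σα)·S^SO − ½·4·(Σα)² = (4/2)·14² = 392.
Deadweight loss = W^SO − W^NE = 226.

226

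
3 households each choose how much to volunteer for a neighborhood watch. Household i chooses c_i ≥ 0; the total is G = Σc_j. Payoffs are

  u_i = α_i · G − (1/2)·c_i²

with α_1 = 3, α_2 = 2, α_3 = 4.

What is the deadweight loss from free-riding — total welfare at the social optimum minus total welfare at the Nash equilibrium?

55

Household i's FOC: ∂u_i/∂c_i = α_i − c_i = 0, so c_i* = α_i.
NE contributions = (3, 2, 4); G = 9.
W^NE = (Σα)·G − ½Σα_i² = 9² − ½·29 = 66.5.
Planner sets c_i = Σα_j = 9 for every i, so G^SO = 3·9 = 27.
W^SO = (Σα)·G^SO − ½·3·(Σα)² = (3/2)·9² = 121.5.
Deadweight loss = W^SO − W^NE = 55.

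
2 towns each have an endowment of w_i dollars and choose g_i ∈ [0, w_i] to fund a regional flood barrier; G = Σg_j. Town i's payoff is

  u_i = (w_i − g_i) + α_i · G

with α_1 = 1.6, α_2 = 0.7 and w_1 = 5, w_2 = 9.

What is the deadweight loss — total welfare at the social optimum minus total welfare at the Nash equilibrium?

∂u_i/∂g_i = α_i − 1, so town i contributes w_i if α_i > 1, else 0.
α_i > 1 for i ∈ {1}; NE contributions (5, 0), G = 5.
W^NE = Σw_i − G^NE + (Σα_i)·G^NE = 14 + 1.3·5 = 20.5.
Planner: ∂(Σu_j)/∂g_i = Σα_j − 1 = 1.3 > 0, so everyone contributes w_i; G^SO = 14, W^SO = 14 + 1.3·14 = 32.2.
Deadweight loss = 11.7.

11.7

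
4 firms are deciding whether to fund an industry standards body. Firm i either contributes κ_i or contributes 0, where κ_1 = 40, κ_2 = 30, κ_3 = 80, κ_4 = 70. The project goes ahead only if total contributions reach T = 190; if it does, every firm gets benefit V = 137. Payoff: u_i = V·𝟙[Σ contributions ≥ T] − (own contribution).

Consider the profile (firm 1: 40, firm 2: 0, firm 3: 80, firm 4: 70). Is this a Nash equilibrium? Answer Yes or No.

Yes

Total = 190 ≥ 190: provided.
Firm 1 (pledges 40, payoff 97): dropping to 0 → total 150, payoff 0. No gain.
Firm 2 (pledges 0, payoff 137): pledging 30 → total 220, payoff 107. No gain.
Firm 3 (pledges 80, payoff 57): dropping to 0 → total 110, payoff 0. No gain.
Firm 4 (pledges 70, payoff 67): dropping to 0 → total 120, payoff 0. No gain.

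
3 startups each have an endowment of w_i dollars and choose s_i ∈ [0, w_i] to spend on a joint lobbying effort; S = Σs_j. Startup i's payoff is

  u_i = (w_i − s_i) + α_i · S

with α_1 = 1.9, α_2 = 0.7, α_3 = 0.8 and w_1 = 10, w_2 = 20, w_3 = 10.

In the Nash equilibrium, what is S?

10

∂u_i/∂s_i = α_i − 1, so startup i contributes w_i if α_i > 1, else 0.
α_i > 1 for i ∈ {1}; NE contributions (10, 0, 0), S = 10.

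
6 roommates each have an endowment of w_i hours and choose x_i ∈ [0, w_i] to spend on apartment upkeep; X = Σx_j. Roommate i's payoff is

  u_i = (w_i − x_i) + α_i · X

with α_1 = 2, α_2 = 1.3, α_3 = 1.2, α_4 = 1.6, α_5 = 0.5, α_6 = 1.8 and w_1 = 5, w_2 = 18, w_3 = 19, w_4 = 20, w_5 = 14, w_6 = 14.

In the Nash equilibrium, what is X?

∂u_i/∂x_i = α_i − 1, so roommate i contributes w_i if α_i > 1, else 0.
α_i > 1 for i ∈ {1, 2, 3, 4, 6}; NE contributions (5, 18, 19, 20, 0, 14), X = 76.

76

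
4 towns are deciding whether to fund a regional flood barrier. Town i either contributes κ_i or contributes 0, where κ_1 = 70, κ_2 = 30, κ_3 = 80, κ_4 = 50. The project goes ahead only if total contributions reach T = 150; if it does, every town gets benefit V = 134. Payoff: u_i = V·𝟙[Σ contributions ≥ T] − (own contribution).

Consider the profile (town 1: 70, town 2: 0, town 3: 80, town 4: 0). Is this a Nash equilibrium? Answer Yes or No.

Total = 150 ≥ 150: provided.
Town 1 (pledges 70, payoff 64): dropping to 0 → total 80, payoff 0. No gain.
Town 2 (pledges 0, payoff 134): pledging 30 → total 180, payoff 104. No gain.
Town 3 (pledges 80, payoff 54): dropping to 0 → total 70, payoff 0. No gain.
Town 4 (pledges 0, payoff 134): pledging 50 → total 200, payoff 84. No gain.

Yes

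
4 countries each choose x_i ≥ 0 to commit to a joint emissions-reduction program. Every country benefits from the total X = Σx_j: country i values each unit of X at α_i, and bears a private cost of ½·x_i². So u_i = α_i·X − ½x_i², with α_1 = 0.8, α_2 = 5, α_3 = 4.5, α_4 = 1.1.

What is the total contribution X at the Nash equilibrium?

11.4

Country i's FOC: ∂u_i/∂x_i = α_i − x_i = 0, so x_i* = α_i.
NE contributions = (0.8, 5, 4.5, 1.1); X = 11.4.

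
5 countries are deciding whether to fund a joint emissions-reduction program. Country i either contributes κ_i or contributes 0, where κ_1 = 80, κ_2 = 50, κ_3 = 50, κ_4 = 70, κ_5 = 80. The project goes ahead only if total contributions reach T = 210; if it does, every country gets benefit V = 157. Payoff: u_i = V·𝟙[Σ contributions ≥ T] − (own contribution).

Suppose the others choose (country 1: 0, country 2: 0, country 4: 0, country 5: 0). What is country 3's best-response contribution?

Others' total = 0. Even contributing 50 gives 50 < 210: no benefit either way.
Best response: 0.

0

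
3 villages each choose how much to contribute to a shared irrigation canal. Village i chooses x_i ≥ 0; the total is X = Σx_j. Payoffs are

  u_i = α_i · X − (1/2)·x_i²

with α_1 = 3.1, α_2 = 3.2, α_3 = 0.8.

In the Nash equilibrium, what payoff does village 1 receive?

17.205

Village i's FOC: ∂u_i/∂x_i = α_i − x_i = 0, so x_i* = α_i.
NE contributions = (3.1, 3.2, 0.8); X = 7.1.
u_1 = α_1·X − ½·(x_1)² = 3.1·7.1 − ½·3.1² = 17.205.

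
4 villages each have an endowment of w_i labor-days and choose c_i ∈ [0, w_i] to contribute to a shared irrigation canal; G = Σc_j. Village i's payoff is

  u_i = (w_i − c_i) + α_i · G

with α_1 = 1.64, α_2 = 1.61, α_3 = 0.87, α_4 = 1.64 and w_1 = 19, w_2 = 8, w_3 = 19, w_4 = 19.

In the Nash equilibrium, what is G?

46

∂u_i/∂c_i = α_i − 1, so village i contributes w_i if α_i > 1, else 0.
α_i > 1 for i ∈ {1, 2, 4}; NE contributions (19, 8, 0, 19), G = 46.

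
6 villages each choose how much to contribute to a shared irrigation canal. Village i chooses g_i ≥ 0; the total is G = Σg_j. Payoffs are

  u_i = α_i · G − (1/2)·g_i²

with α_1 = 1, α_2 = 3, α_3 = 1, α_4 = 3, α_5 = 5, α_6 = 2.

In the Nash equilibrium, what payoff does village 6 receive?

28

Village i's FOC: ∂u_i/∂g_i = α_i − g_i = 0, so g_i* = α_i.
NE contributions = (1, 3, 1, 3, 5, 2); G = 15.
u_6 = α_6·G − ½·(g_6)² = 2·15 − ½·2² = 28.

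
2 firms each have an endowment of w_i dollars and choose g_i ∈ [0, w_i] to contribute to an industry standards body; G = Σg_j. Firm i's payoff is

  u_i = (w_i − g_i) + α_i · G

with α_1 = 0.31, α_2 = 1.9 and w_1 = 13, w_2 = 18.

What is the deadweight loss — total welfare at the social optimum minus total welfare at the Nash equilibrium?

15.73

∂u_i/∂g_i = α_i − 1, so firm i contributes w_i if α_i > 1, else 0.
α_i > 1 for i ∈ {2}; NE contributions (0, 18), G = 18.
W^NE = Σw_i − G^NE + (Σα_i)·G^NE = 31 + 1.21·18 = 52.78.
Planner: ∂(Σu_j)/∂g_i = Σα_j − 1 = 1.21 > 0, so everyone contributes w_i; G^SO = 31, W^SO = 31 + 1.21·31 = 68.51.
Deadweight loss = 15.73.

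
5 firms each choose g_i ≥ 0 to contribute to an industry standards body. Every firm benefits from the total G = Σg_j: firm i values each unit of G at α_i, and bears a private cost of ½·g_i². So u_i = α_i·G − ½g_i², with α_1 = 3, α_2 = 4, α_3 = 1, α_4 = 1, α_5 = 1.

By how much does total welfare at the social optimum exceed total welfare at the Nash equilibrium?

Firm i's FOC: ∂u_i/∂g_i = α_i − g_i = 0, so g_i* = α_i.
NE contributions = (3, 4, 1, 1, 1); G = 10.
W^NE = (Σα)·G − ½Σα_i² = 10² − ½·28 = 86.
Planner sets g_i = Σα_j = 10 for every i, so G^SO = 5·10 = 50.
W^SO = (Σα)·G^SO − ½·5·(Σα)² = (5/2)·10² = 250.
Deadweight loss = W^SO − W^NE = 164.

164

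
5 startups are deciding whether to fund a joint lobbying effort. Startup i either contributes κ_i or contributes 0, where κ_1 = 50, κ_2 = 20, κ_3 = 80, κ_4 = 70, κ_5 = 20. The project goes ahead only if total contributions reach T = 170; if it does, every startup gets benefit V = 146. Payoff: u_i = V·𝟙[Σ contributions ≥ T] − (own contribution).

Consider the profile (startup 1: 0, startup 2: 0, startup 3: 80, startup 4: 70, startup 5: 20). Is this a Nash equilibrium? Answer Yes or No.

Total = 170 ≥ 170: provided.
Startup 1 (pledges 0, payoff 146): pledging 50 → total 220, payoff 96. No gain.
Startup 2 (pledges 0, payoff 146): pledging 20 → total 190, payoff 126. No gain.
Startup 3 (pledges 80, payoff 66): dropping to 0 → total 90, payoff 0. No gain.
Startup 4 (pledges 70, payoff 76): dropping to 0 → total 100, payoff 0. No gain.
Startup 5 (pledges 20, payoff 126): dropping to 0 → total 150, payoff 0. No gain.

Yes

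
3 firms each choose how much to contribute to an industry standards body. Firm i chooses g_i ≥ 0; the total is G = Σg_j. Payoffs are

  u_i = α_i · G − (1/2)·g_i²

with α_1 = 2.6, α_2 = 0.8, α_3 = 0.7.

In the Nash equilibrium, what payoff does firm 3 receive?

Firm i's FOC: ∂u_i/∂g_i = α_i − g_i = 0, so g_i* = α_i.
NE contributions = (2.6, 0.8, 0.7); G = 4.1.
u_3 = α_3·G − ½·(g_3)² = 0.7·4.1 − ½·0.7² = 2.625.

2.625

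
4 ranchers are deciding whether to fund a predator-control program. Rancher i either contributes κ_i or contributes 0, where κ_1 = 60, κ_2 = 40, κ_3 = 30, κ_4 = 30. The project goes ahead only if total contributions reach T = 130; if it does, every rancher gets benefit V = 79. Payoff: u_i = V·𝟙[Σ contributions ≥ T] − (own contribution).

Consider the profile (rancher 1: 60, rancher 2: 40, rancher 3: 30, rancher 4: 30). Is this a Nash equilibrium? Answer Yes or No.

No

Total = 160 ≥ 130: provided.
Rancher 1 (pledges 60, payoff 19): dropping to 0 → total 100, payoff 0. No gain.
Rancher 2 (pledges 40, payoff 39): dropping to 0 → total 120, payoff 0. No gain.
Rancher 3 (pledges 30, payoff 49): dropping to 0 → total 130, payoff 79. Profitable deviation.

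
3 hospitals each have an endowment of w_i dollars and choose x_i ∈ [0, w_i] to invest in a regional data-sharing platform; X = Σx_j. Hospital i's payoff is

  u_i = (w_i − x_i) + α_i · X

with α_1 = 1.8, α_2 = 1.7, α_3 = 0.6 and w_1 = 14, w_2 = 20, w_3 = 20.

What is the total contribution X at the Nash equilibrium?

∂u_i/∂x_i = α_i − 1, so hospital i contributes w_i if α_i > 1, else 0.
α_i > 1 for i ∈ {1, 2}; NE contributions (14, 20, 0), X = 34.

34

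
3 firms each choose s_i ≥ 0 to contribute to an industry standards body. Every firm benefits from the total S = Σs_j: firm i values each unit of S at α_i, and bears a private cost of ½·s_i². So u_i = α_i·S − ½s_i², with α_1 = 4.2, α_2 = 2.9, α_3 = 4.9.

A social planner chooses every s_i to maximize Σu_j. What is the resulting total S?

36

Planner FOC: ∂(Σu_j)/∂s_i = (Σα_j) − s_i = 0, so s_i^SO = Σα_j = 12 for every i; S^SO = 36.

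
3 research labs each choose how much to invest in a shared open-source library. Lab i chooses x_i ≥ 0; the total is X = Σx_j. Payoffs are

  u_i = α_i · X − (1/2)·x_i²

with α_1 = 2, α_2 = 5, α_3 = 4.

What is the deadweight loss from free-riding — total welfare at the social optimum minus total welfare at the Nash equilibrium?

83

Lab i's FOC: ∂u_i/∂x_i = α_i − x_i = 0, so x_i* = α_i.
NE contributions = (2, 5, 4); X = 11.
W^NE = (Σα)·X − ½Σα_i² = 11² − ½·45 = 98.5.
Planner sets x_i = Σα_j = 11 for every i, so X^SO = 3·11 = 33.
W^SO = (Σα)·X^SO − ½·3·(Σα)² = (3/2)·11² = 181.5.
Deadweight loss = W^SO − W^NE = 83.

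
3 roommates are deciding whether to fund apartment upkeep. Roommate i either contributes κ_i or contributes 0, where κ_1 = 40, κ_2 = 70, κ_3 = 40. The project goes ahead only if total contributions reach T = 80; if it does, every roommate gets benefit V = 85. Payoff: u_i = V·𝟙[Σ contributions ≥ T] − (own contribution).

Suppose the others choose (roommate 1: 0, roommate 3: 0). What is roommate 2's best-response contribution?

0

Others' total = 0. Even contributing 70 gives 70 < 80: no benefit either way.
Best response: 0.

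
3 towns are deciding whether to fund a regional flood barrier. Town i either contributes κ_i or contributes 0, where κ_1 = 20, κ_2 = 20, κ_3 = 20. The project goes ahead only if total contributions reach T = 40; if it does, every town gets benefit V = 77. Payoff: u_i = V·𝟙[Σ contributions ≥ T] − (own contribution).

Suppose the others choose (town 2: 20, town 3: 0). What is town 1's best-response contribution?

Others' total = 20. Contributing 20 brings total to 40 ≥ 40: gain V − κ_1 = 57.
Best response: 20.

20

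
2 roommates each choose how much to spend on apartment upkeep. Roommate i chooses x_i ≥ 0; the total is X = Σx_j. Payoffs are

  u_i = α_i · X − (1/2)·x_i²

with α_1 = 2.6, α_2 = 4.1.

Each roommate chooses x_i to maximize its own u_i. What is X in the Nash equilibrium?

6.7

Roommate i's FOC: ∂u_i/∂x_i = α_i − x_i = 0, so x_i* = α_i.
NE contributions = (2.6, 4.1); X = 6.7.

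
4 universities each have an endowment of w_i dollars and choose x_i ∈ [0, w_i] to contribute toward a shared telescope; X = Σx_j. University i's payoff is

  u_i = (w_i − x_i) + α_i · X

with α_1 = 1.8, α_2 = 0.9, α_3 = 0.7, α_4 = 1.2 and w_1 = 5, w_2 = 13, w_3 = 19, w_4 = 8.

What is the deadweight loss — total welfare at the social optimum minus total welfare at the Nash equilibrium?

115.2

∂u_i/∂x_i = α_i − 1, so university i contributes w_i if α_i > 1, else 0.
α_i > 1 for i ∈ {1, 4}; NE contributions (5, 0, 0, 8), X = 13.
W^NE = Σw_i − X^NE + (Σα_i)·X^NE = 45 + 3.6·13 = 91.8.
Planner: ∂(Σu_j)/∂x_i = Σα_j − 1 = 3.6 > 0, so everyone contributes w_i; X^SO = 45, W^SO = 45 + 3.6·45 = 207.
Deadweight loss = 115.2.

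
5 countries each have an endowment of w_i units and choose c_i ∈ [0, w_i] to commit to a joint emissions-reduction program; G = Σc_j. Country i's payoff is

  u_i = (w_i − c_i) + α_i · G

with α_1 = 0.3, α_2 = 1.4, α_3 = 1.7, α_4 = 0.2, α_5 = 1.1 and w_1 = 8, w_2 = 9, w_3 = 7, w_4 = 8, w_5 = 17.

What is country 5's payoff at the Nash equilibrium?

36.3

∂u_i/∂c_i = α_i − 1, so country i contributes w_i if α_i > 1, else 0.
α_i > 1 for i ∈ {2, 3, 5}; NE contributions (0, 9, 7, 0, 17), G = 33.
u_5 = (17 − 17) + 1.1·33 = 36.3.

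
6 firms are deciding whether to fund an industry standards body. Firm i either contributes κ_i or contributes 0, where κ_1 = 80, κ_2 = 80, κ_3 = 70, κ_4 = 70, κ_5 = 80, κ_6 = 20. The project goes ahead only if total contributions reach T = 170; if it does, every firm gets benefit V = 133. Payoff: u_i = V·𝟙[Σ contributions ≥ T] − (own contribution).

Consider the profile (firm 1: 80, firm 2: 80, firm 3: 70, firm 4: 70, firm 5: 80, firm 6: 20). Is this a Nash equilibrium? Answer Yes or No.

Total = 400 ≥ 170: provided.
Firm 1 (pledges 80, payoff 53): dropping to 0 → total 320, payoff 133. Profitable deviation.

No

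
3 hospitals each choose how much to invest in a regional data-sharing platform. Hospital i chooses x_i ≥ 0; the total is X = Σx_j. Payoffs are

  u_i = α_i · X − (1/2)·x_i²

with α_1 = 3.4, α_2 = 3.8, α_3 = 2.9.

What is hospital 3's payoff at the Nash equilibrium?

25.085

Hospital i's FOC: ∂u_i/∂x_i = α_i − x_i = 0, so x_i* = α_i.
NE contributions = (3.4, 3.8, 2.9); X = 10.1.
u_3 = α_3·X − ½·(x_3)² = 2.9·10.1 − ½·2.9² = 25.085.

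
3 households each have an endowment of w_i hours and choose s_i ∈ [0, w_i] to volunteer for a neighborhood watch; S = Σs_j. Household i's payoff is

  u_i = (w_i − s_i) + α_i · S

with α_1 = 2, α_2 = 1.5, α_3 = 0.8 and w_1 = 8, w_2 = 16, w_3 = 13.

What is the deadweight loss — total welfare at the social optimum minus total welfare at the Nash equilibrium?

42.9

∂u_i/∂s_i = α_i − 1, so household i contributes w_i if α_i > 1, else 0.
α_i > 1 for i ∈ {1, 2}; NE contributions (8, 16, 0), S = 24.
W^NE = Σw_i − S^NE + (Σα_i)·S^NE = 37 + 3.3·24 = 116.2.
Planner: ∂(Σu_j)/∂s_i = Σα_j − 1 = 3.3 > 0, so everyone contributes w_i; S^SO = 37, W^SO = 37 + 3.3·37 = 159.1.
Deadweight loss = 42.9.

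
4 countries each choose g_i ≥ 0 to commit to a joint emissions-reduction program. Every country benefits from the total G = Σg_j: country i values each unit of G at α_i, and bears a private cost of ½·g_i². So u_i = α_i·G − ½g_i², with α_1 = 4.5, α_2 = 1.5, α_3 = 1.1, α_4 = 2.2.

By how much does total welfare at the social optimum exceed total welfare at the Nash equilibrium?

Country i's FOC: ∂u_i/∂g_i = α_i − g_i = 0, so g_i* = α_i.
NE contributions = (4.5, 1.5, 1.1, 2.2); G = 9.3.
W^NE = (Σα)·G − ½Σα_i² = 9.3² − ½·28.55 = 72.215.
Planner sets g_i = Σα_j = 9.3 for every i, so G^SO = 4·9.3 = 37.2.
W^SO = (Σα)·G^SO − ½·4·(Σα)² = (4/2)·9.3² = 172.98.
Deadweight loss = W^SO − W^NE = 100.765.

100.765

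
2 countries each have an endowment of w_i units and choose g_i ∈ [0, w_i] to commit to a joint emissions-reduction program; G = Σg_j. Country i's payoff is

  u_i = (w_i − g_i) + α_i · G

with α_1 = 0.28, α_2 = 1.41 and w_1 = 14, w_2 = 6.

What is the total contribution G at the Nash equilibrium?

6

∂u_i/∂g_i = α_i − 1, so country i contributes w_i if α_i > 1, else 0.
α_i > 1 for i ∈ {2}; NE contributions (0, 6), G = 6.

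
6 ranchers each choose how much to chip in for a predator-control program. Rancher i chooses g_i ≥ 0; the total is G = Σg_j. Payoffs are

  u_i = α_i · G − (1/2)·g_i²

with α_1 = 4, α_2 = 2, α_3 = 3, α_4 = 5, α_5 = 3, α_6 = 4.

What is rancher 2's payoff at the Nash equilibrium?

40

Rancher i's FOC: ∂u_i/∂g_i = α_i − g_i = 0, so g_i* = α_i.
NE contributions = (4, 2, 3, 5, 3, 4); G = 21.
u_2 = α_2·G − ½·(g_2)² = 2·21 − ½·2² = 40.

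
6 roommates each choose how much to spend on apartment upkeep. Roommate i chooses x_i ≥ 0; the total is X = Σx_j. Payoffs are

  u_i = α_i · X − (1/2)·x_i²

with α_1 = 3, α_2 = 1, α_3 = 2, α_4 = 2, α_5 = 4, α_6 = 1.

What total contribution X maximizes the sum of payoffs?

78

Planner FOC: ∂(Σu_j)/∂x_i = (Σα_j) − x_i = 0, so x_i^SO = Σα_j = 13 for every i; X^SO = 78.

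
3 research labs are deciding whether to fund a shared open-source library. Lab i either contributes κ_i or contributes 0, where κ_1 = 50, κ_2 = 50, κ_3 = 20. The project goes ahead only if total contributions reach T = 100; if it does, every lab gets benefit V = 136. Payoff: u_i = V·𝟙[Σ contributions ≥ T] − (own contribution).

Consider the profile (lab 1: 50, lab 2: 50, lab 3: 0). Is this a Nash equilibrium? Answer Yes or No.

Total = 100 ≥ 100: provided.
Lab 1 (pledges 50, payoff 86): dropping to 0 → total 50, payoff 0. No gain.
Lab 2 (pledges 50, payoff 86): dropping to 0 → total 50, payoff 0. No gain.
Lab 3 (pledges 0, payoff 136): pledging 20 → total 120, payoff 116. No gain.

Yes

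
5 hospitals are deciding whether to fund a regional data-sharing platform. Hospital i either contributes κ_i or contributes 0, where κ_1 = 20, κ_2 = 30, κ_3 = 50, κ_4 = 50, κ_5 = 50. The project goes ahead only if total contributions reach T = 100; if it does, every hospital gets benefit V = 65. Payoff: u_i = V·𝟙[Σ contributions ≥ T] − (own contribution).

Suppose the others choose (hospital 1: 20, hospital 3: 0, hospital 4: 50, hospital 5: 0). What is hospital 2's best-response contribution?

Others' total = 70. Contributing 30 brings total to 100 ≥ 100: gain V − κ_2 = 35.
Best response: 30.

30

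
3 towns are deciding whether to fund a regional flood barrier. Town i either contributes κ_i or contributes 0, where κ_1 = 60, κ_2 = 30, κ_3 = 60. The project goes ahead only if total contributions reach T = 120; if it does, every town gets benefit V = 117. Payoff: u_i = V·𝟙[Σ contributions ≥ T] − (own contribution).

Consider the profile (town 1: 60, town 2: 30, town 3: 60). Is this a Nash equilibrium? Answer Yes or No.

No

Total = 150 ≥ 120: provided.
Town 1 (pledges 60, payoff 57): dropping to 0 → total 90, payoff 0. No gain.
Town 2 (pledges 30, payoff 87): dropping to 0 → total 120, payoff 117. Profitable deviation.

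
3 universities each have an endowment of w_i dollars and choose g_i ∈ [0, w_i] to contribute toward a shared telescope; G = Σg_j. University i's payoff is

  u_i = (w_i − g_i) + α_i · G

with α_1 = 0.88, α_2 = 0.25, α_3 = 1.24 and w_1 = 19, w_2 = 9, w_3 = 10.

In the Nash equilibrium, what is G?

∂u_i/∂g_i = α_i − 1, so university i contributes w_i if α_i > 1, else 0.
α_i > 1 for i ∈ {3}; NE contributions (0, 0, 10), G = 10.

10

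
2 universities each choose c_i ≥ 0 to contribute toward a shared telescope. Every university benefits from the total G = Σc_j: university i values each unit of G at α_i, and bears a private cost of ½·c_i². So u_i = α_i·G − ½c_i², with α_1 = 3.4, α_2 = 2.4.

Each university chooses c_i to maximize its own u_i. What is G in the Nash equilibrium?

5.8

University i's FOC: ∂u_i/∂c_i = α_i − c_i = 0, so c_i* = α_i.
NE contributions = (3.4, 2.4); G = 5.8.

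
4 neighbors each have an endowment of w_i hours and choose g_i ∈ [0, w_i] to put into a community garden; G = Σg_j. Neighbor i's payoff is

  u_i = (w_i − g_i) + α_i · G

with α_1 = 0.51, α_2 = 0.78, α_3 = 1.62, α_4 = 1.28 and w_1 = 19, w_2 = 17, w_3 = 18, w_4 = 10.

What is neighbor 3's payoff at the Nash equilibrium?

45.36

∂u_i/∂g_i = α_i − 1, so neighbor i contributes w_i if α_i > 1, else 0.
α_i > 1 for i ∈ {3, 4}; NE contributions (0, 0, 18, 10), G = 28.
u_3 = (18 − 18) + 1.62·28 = 45.36.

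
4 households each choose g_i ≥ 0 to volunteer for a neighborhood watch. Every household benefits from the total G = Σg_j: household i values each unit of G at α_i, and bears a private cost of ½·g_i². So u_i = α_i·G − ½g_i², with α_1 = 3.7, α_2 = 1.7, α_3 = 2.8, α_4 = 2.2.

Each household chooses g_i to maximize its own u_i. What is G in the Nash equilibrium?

Household i's FOC: ∂u_i/∂g_i = α_i − g_i = 0, so g_i* = α_i.
NE contributions = (3.7, 1.7, 2.8, 2.2); G = 10.4.

10.4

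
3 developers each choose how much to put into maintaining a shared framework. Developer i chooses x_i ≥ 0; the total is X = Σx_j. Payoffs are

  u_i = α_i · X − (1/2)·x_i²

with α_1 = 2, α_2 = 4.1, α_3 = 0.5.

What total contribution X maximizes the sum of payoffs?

Planner FOC: ∂(Σu_j)/∂x_i = (Σα_j) − x_i = 0, so x_i^SO = Σα_j = 6.6 for every i; X^SO = 19.8.

19.8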